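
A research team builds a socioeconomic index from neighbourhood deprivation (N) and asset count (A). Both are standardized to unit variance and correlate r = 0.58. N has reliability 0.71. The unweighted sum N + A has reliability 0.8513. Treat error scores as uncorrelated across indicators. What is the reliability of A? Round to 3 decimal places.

0.820

Var(N+A) = 2 + 2·0.58 = 3.160.
True-score variance = ρ_N + ρ_A + 2·0.58, so 0.8513 = (0.71 + ρ_A + 1.16) / 3.160.
ρ_A = 0.8513·3.160 − 0.71 − 1.16 = 0.820.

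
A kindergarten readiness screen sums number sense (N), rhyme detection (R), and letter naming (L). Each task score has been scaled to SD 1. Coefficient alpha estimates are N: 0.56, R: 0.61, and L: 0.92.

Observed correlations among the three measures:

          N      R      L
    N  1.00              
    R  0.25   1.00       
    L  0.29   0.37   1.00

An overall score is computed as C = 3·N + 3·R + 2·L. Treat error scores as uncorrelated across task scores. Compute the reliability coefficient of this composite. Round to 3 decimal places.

0.774

Var(C) = 3² + 3² + 2² + 2·[9·0.25 + 6·0.29 + 6·0.37] = 22 + 12.42 = 34.42.
Because errors are independent across components, Cov(Tᵢ,Tⱼ) = Cov(Xᵢ,Xⱼ); the off-diagonal part of the true-score variance is the same as above.
True-score variance = [3²·0.56 + 3²·0.61 + 2²·0.92] + 12.42 = 14.21 + 12.42 = 26.63.
Reliability = 26.63 / 34.42 = 0.774.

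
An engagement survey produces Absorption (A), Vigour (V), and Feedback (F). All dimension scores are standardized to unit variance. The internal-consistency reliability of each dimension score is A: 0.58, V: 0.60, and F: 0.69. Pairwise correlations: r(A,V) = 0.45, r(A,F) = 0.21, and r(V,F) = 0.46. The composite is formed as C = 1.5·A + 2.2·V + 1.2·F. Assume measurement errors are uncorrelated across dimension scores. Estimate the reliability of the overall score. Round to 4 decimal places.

Var(C) = 1.5² + 2.2² + 1.2² + 2·[3.3·0.45 + 1.8·0.21 + 2.64·0.46] = 8.53 + 6.1548 = 14.6848.
Under uncorrelated errors the observed covariances equal the true-score covariances, so only the own-variance terms attenuate.
True-score variance = [1.5²·0.58 + 2.2²·0.60 + 1.2²·0.69] + 6.1548 = 5.2026 + 6.1548 = 11.3574.
Reliability = 11.3574 / 14.6848 = 0.7734.

0.7734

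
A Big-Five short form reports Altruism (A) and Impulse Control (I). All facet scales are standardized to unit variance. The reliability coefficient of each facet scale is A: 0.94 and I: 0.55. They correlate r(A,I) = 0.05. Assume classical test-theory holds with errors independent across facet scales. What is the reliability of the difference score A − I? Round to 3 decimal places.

Var(A−I) = 1 + 1 − 2·0.05 = 2 − 0.1 = 1.9.
With uncorrelated errors the cross-covariances are all true-score covariance, so they carry over unchanged; only the diagonal terms shrink to ρᵢσᵢ².
True-score variance = [0.94 + 0.55] − 0.1 = 1.49 − 0.1 = 1.39.
Reliability = 1.39 / 1.9 = 0.732.

0.732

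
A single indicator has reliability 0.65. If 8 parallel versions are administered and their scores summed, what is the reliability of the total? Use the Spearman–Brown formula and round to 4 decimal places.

ρ_k = kρ / (1 + (k−1)ρ) = 8·0.65 / (1 + 7·0.65) = 5.200 / 5.550 = 0.9369.

0.9369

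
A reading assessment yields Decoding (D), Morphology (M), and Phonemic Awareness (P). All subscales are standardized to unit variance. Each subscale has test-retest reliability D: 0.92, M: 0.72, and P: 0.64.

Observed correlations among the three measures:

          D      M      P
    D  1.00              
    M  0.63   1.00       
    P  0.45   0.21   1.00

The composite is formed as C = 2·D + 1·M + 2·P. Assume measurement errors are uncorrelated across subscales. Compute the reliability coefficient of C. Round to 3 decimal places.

0.872

Var(C) = 2² + 1 + 2² + 2·[2·0.63 + 4·0.45 + 2·0.21] = 9 + 6.96 = 15.96.
With uncorrelated errors the cross-covariances are all true-score covariance, so they carry over unchanged; only the diagonal terms shrink to ρᵢσᵢ².
True-score variance = [2²·0.92 + 0.72 + 2²·0.64] + 6.96 = 6.96 + 6.96 = 13.92.
Reliability = 13.92 / 15.96 = 0.872.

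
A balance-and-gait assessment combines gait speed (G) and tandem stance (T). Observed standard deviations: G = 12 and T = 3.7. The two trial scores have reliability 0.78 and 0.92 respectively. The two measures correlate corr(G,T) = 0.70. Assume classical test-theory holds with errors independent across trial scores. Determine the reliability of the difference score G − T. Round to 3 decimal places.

Var(G−T) = 12² + 3.7² − 2·12·3.7·0.70 = 157.69 − 62.16 = 95.53.
Under uncorrelated errors the observed covariances equal the true-score covariances, so only the own-variance terms attenuate.
True-score variance = [12²·0.78 + 3.7²·0.92] − 62.16 = 124.915 − 62.16 = 62.7548.
Reliability = 62.7548 / 95.53 = 0.657.

0.657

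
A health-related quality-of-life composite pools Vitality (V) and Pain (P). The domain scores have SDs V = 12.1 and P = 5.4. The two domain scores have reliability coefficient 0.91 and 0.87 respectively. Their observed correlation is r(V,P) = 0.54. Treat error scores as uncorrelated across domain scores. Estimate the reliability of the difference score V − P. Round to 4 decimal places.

0.8384

Var(V−P) = 12.1² + 5.4² − 2·12.1·5.4·0.54 = 175.57 − 70.5672 = 105.003.
Under uncorrelated errors the observed covariances equal the true-score covariances, so only the own-variance terms attenuate.
True-score variance = [12.1²·0.91 + 5.4²·0.87] − 70.5672 = 158.602 − 70.5672 = 88.0351.
Reliability = 88.0351 / 105.003 = 0.8384.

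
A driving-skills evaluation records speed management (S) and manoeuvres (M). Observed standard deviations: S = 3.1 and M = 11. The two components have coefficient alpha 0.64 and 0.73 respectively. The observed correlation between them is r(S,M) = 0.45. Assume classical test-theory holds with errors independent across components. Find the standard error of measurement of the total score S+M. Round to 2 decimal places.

Var(total) = 130.61 + 30.69 = 161.3.
True-score variance = 94.4804 + 30.69 = 125.17, so reliability = 0.7760.
Error variance = 161.3 − 125.17 = 36.1296; SEM = √36.1296 = 6.01.

6.01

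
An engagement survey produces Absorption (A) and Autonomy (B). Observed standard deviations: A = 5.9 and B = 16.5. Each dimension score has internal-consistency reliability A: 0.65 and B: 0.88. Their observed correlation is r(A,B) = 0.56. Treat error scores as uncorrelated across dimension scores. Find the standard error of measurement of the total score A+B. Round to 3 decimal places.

6.697

Var(total) = 307.06 + 109.032 = 416.092.
True-score variance = 262.207 + 109.032 = 371.239, so reliability = 0.8922.
Error variance = 416.092 − 371.239 = 44.8535; SEM = √44.8535 = 6.697.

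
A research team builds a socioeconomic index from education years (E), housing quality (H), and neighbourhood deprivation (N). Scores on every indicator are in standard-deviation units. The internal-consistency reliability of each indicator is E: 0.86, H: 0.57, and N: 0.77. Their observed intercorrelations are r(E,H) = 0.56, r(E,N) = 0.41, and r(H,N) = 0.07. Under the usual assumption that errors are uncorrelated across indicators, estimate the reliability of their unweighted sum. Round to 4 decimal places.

0.8425

Var(E+H+N) = 3 + 2·[0.56 + 0.41 + 0.07] = 3 + 2.08 = 5.08.
With uncorrelated errors the cross-covariances are all true-score covariance, so they carry over unchanged; only the diagonal terms shrink to ρᵢσᵢ².
True-score variance = [0.86 + 0.57 + 0.77] + 2.08 = 2.2 + 2.08 = 4.28.
Reliability = 4.28 / 5.08 = 0.8425.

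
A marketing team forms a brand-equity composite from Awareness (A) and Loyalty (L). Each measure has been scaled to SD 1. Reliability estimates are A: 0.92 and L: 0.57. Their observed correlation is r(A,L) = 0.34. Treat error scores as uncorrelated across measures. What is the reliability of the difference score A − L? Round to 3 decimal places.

Var(A−L) = 1 + 1 − 2·0.34 = 2 − 0.68 = 1.32.
Because errors are independent across components, Cov(Tᵢ,Tⱼ) = Cov(Xᵢ,Xⱼ); the off-diagonal part of the true-score variance is the same as above.
True-score variance = [0.92 + 0.57] − 0.68 = 1.49 − 0.68 = 0.81.
Reliability = 0.81 / 1.32 = 0.614.

0.614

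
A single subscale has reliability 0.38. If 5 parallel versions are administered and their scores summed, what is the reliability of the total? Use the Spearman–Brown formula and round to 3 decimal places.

ρ_k = kρ / (1 + (k−1)ρ) = 5·0.38 / (1 + 4·0.38) = 1.900 / 2.520 = 0.754.

0.754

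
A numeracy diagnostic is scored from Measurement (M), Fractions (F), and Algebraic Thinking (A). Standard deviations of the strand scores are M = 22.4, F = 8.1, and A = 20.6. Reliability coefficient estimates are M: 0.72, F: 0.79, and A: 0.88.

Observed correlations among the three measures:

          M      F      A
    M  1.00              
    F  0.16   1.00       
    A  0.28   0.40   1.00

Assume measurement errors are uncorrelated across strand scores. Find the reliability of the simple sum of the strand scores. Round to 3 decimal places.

Var(M+F+A) = 22.4² + 8.1² + 20.6² + 2·[22.4·8.1·0.16 + 22.4·20.6·0.28 + 8.1·20.6·0.40] = 991.73 + 449.955 = 1441.69.
Because errors are independent across components, Cov(Tᵢ,Tⱼ) = Cov(Xᵢ,Xⱼ); the off-diagonal part of the true-score variance is the same as above.
True-score variance = [22.4²·0.72 + 8.1²·0.79 + 20.6²·0.88] + 449.955 = 786.536 + 449.955 = 1236.49.
Reliability = 1236.49 / 1441.69 = 0.858.

0.858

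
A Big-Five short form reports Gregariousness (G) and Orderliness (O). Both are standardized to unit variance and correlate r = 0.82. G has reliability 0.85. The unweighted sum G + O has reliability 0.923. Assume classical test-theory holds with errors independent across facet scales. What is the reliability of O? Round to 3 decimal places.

0.870

Var(G+O) = 2 + 2·0.82 = 3.640.
True-score variance = ρ_G + ρ_O + 2·0.82, so 0.923 = (0.85 + ρ_O + 1.64) / 3.640.
ρ_O = 0.923·3.640 − 0.85 − 1.64 = 0.870.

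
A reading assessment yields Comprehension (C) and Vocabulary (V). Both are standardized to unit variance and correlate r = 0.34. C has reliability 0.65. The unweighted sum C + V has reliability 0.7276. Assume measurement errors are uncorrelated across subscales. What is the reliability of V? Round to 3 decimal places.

Var(C+V) = 2 + 2·0.34 = 2.680.
True-score variance = ρ_C + ρ_V + 2·0.34, so 0.7276 = (0.65 + ρ_V + 0.68) / 2.680.
ρ_V = 0.7276·2.680 − 0.65 − 0.68 = 0.620.

0.620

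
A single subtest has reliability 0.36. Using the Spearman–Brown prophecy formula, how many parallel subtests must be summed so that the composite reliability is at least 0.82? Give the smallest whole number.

k ≥ ρ*(1−ρ₁)/(ρ₁(1−ρ*)) = 0.82·0.64 / (0.36·0.18) = 8.099.
Smallest integer k = 9.

9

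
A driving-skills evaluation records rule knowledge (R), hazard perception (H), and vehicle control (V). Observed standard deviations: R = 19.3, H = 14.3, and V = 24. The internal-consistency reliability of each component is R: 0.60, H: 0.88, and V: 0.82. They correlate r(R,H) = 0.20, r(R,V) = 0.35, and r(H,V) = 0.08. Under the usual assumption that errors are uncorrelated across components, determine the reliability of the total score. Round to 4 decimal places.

Var(R+H+V) = 19.3² + 14.3² + 24² + 2·[19.3·14.3·0.20 + 19.3·24·0.35 + 14.3·24·0.08] = 1152.98 + 489.548 = 1642.53.
With uncorrelated errors the cross-covariances are all true-score covariance, so they carry over unchanged; only the diagonal terms shrink to ρᵢσᵢ².
True-score variance = [19.3²·0.60 + 14.3²·0.88 + 24²·0.82] + 489.548 = 875.765 + 489.548 = 1365.31.
Reliability = 1365.31 / 1642.53 = 0.8312.

0.8312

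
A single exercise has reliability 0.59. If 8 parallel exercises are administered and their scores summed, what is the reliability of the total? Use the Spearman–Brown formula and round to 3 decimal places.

ρ_k = kρ / (1 + (k−1)ρ) = 8·0.59 / (1 + 7·0.59) = 4.720 / 5.130 = 0.920.

0.920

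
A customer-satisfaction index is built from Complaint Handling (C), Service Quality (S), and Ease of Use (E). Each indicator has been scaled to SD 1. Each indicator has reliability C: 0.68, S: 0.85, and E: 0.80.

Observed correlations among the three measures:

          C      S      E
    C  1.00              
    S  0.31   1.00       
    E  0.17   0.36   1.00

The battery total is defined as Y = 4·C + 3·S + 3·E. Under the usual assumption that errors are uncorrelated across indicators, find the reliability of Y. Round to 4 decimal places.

0.8410

Var(Y) = 4² + 3² + 3² + 2·[12·0.31 + 12·0.17 + 9·0.36] = 34 + 18 = 52.
Under uncorrelated errors the observed covariances equal the true-score covariances, so only the own-variance terms attenuate.
True-score variance = [4²·0.68 + 3²·0.85 + 3²·0.80] + 18 = 25.73 + 18 = 43.73.
Reliability = 43.73 / 52 = 0.8410.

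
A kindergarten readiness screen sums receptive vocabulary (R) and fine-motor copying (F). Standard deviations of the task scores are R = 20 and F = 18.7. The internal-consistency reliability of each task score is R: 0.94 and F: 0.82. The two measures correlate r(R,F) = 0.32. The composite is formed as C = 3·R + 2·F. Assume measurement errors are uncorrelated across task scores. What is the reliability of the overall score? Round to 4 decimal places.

Var(C) = 3²·20² + 2²·18.7² + 2·[6·20·18.7·0.32] = 4998.76 + 1436.16 = 6434.92.
With uncorrelated errors the cross-covariances are all true-score covariance, so they carry over unchanged; only the diagonal terms shrink to ρᵢσᵢ².
True-score variance = [3²·20²·0.94 + 2²·18.7²·0.82] + 1436.16 = 4530.98 + 1436.16 = 5967.14.
Reliability = 5967.14 / 6434.92 = 0.9273.

0.9273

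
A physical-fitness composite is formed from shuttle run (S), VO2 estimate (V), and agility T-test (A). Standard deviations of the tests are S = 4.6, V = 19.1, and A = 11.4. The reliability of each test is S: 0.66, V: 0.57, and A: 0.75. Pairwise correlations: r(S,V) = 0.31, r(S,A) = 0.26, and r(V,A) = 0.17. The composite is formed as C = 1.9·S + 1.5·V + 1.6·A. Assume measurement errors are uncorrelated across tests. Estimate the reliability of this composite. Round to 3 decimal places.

0.719

Var(C) = 1.9²·4.6² + 1.5²·19.1² + 1.6²·11.4² + 2·[2.85·4.6·19.1·0.31 + 3.04·4.6·11.4·0.26 + 2.4·19.1·11.4·0.17] = 1229.91 + 415.822 = 1645.73.
With uncorrelated errors the cross-covariances are all true-score covariance, so they carry over unchanged; only the diagonal terms shrink to ρᵢσᵢ².
True-score variance = [1.9²·4.6²·0.66 + 1.5²·19.1²·0.57 + 1.6²·11.4²·0.75] + 415.822 = 767.808 + 415.822 = 1183.63.
Reliability = 1183.63 / 1645.73 = 0.719.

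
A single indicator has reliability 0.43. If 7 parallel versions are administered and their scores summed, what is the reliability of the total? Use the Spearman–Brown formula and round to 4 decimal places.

0.8408

ρ_k = kρ / (1 + (k−1)ρ) = 7·0.43 / (1 + 6·0.43) = 3.010 / 3.580 = 0.8408.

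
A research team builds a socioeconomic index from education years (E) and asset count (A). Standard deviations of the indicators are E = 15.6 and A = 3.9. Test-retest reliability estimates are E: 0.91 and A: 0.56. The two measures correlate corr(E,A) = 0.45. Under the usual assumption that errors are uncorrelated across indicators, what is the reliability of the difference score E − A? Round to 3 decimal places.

0.860

Var(E−A) = 15.6² + 3.9² − 2·15.6·3.9·0.45 = 258.57 − 54.756 = 203.814.
Under uncorrelated errors the observed covariances equal the true-score covariances, so only the own-variance terms attenuate.
True-score variance = [15.6²·0.91 + 3.9²·0.56] − 54.756 = 229.975 − 54.756 = 175.219.
Reliability = 175.219 / 203.814 = 0.860.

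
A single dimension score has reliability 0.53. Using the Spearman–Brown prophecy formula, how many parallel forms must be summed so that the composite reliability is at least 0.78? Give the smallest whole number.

k ≥ ρ*(1−ρ₁)/(ρ₁(1−ρ*)) = 0.78·0.47 / (0.53·0.22) = 3.144.
Smallest integer k = 4.

4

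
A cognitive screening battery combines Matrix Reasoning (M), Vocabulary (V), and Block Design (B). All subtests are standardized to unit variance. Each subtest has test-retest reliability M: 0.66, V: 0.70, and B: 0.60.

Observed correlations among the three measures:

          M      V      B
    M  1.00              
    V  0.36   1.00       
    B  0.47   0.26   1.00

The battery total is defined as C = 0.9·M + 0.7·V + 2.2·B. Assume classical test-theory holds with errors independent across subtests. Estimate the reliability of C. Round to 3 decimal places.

Var(C) = 0.9² + 0.7² + 2.2² + 2·[0.63·0.36 + 1.98·0.47 + 1.54·0.26] = 6.14 + 3.1156 = 9.2556.
With uncorrelated errors the cross-covariances are all true-score covariance, so they carry over unchanged; only the diagonal terms shrink to ρᵢσᵢ².
True-score variance = [0.9²·0.66 + 0.7²·0.70 + 2.2²·0.60] + 3.1156 = 3.7816 + 3.1156 = 6.8972.
Reliability = 6.8972 / 9.2556 = 0.745.

0.745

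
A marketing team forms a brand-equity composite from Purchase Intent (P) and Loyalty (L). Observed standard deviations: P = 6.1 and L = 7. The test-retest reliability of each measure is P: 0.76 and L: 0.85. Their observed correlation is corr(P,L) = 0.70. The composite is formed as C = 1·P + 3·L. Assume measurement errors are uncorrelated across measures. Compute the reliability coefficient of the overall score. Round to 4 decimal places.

Var(C) = 6.1² + 3²·7² + 2·[3·6.1·7·0.70] = 478.21 + 179.34 = 657.55.
With uncorrelated errors the cross-covariances are all true-score covariance, so they carry over unchanged; only the diagonal terms shrink to ρᵢσᵢ².
True-score variance = [6.1²·0.76 + 3²·7²·0.85] + 179.34 = 403.13 + 179.34 = 582.47.
Reliability = 582.47 / 657.55 = 0.8858.

0.8858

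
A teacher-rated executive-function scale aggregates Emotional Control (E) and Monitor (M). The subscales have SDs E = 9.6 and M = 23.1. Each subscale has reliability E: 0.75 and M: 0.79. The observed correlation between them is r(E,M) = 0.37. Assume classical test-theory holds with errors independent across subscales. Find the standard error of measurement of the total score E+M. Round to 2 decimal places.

Var(total) = 625.77 + 164.102 = 789.872.
True-score variance = 490.672 + 164.102 = 654.774, so reliability = 0.8290.
Error variance = 789.872 − 654.774 = 135.098; SEM = √135.098 = 11.62.

11.62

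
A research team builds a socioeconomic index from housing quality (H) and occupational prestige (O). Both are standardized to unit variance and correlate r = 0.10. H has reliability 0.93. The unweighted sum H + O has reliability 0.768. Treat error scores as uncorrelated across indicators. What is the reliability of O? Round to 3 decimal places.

0.560

Var(H+O) = 2 + 2·0.10 = 2.200.
True-score variance = ρ_H + ρ_O + 2·0.10, so 0.768 = (0.93 + ρ_O + 0.20) / 2.200.
ρ_O = 0.768·2.200 − 0.93 − 0.20 = 0.560.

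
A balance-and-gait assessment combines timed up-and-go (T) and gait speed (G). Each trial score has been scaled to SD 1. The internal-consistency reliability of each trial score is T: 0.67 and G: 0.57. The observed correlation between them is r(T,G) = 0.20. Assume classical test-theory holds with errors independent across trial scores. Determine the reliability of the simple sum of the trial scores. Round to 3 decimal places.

0.683

Var(T+G) = 2 + 2·[0.20] = 2 + 0.4 = 2.4.
Because errors are independent across components, Cov(Tᵢ,Tⱼ) = Cov(Xᵢ,Xⱼ); the off-diagonal part of the true-score variance is the same as above.
True-score variance = [0.67 + 0.57] + 0.4 = 1.24 + 0.4 = 1.64.
Reliability = 1.64 / 2.4 = 0.683.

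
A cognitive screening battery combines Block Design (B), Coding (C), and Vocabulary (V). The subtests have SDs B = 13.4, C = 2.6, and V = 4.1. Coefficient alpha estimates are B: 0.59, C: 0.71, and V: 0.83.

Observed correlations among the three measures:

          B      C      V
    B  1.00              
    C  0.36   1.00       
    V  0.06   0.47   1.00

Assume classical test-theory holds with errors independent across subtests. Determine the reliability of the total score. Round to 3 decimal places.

Var(B+C+V) = 13.4² + 2.6² + 4.1² + 2·[13.4·2.6·0.36 + 13.4·4.1·0.06 + 2.6·4.1·0.47] = 203.13 + 41.698 = 244.828.
With uncorrelated errors the cross-covariances are all true-score covariance, so they carry over unchanged; only the diagonal terms shrink to ρᵢσᵢ².
True-score variance = [13.4²·0.59 + 2.6²·0.71 + 4.1²·0.83] + 41.698 = 124.692 + 41.698 = 166.39.
Reliability = 166.39 / 244.828 = 0.680.

0.680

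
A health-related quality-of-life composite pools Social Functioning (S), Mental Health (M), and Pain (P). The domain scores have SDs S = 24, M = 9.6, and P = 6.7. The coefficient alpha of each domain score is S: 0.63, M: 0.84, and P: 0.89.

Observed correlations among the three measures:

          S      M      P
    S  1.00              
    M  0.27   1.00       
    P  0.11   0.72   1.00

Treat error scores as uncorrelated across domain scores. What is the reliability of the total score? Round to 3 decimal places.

0.759

Var(S+M+P) = 24² + 9.6² + 6.7² + 2·[24·9.6·0.27 + 24·6.7·0.11 + 9.6·6.7·0.72] = 713.05 + 252.413 = 965.463.
With uncorrelated errors the cross-covariances are all true-score covariance, so they carry over unchanged; only the diagonal terms shrink to ρᵢσᵢ².
True-score variance = [24²·0.63 + 9.6²·0.84 + 6.7²·0.89] + 252.413 = 480.246 + 252.413 = 732.659.
Reliability = 732.659 / 965.463 = 0.759.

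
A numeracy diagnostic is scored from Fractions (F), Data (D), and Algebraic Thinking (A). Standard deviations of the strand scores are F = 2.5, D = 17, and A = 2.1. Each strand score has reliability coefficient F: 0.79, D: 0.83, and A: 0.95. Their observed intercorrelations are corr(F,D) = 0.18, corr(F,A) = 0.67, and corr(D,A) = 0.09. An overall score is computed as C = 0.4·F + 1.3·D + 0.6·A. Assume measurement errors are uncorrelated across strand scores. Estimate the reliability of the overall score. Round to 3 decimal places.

Var(C) = 0.4²·2.5² + 1.3²·17² + 0.6²·2.1² + 2·[0.52·2.5·17·0.18 + 0.24·2.5·2.1·0.67 + 0.78·17·2.1·0.09] = 490.998 + 14.6567 = 505.654.
Under uncorrelated errors the observed covariances equal the true-score covariances, so only the own-variance terms attenuate.
True-score variance = [0.4²·2.5²·0.79 + 1.3²·17²·0.83 + 0.6²·2.1²·0.95] + 14.6567 = 407.679 + 14.6567 = 422.335.
Reliability = 422.335 / 505.654 = 0.835.

0.835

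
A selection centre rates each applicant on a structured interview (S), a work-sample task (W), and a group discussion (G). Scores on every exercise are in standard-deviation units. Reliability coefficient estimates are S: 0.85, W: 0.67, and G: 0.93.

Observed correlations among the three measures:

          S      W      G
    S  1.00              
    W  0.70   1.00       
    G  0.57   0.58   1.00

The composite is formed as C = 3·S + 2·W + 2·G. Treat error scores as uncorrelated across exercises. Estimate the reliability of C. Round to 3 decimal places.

Var(C) = 3² + 2² + 2² + 2·[6·0.70 + 6·0.57 + 4·0.58] = 17 + 19.88 = 36.88.
With uncorrelated errors the cross-covariances are all true-score covariance, so they carry over unchanged; only the diagonal terms shrink to ρᵢσᵢ².
True-score variance = [3²·0.85 + 2²·0.67 + 2²·0.93] + 19.88 = 14.05 + 19.88 = 33.93.
Reliability = 33.93 / 36.88 = 0.920.

0.920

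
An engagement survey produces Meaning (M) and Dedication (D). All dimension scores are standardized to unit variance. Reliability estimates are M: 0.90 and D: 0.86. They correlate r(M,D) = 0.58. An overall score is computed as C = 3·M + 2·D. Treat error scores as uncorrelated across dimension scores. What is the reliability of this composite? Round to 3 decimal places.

Var(C) = 3² + 2² + 2·[6·0.58] = 13 + 6.96 = 19.96.
Because errors are independent across components, Cov(Tᵢ,Tⱼ) = Cov(Xᵢ,Xⱼ); the off-diagonal part of the true-score variance is the same as above.
True-score variance = [3²·0.90 + 2²·0.86] + 6.96 = 11.54 + 6.96 = 18.5.
Reliability = 18.5 / 19.96 = 0.927.

0.927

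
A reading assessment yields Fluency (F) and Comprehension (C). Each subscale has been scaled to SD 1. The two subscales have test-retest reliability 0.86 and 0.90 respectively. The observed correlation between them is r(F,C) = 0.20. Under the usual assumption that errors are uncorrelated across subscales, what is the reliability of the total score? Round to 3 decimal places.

0.900

Var(F+C) = 2 + 2·[0.20] = 2 + 0.4 = 2.4.
Under uncorrelated errors the observed covariances equal the true-score covariances, so only the own-variance terms attenuate.
True-score variance = [0.86 + 0.90] + 0.4 = 1.76 + 0.4 = 2.16.
Reliability = 2.16 / 2.4 = 0.900.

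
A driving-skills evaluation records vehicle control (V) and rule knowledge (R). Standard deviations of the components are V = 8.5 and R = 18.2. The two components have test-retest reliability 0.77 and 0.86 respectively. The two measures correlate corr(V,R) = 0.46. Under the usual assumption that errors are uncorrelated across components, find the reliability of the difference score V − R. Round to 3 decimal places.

0.759

Var(V−R) = 8.5² + 18.2² − 2·8.5·18.2·0.46 = 403.49 − 142.324 = 261.166.
Under uncorrelated errors the observed covariances equal the true-score covariances, so only the own-variance terms attenuate.
True-score variance = [8.5²·0.77 + 18.2²·0.86] − 142.324 = 340.499 − 142.324 = 198.175.
Reliability = 198.175 / 261.166 = 0.759.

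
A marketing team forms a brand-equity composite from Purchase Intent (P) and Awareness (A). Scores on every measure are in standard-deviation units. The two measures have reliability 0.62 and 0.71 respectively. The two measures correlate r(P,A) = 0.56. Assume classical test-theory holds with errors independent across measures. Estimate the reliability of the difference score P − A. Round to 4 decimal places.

0.2386

Var(P−A) = 1 + 1 − 2·0.56 = 2 − 1.12 = 0.88.
With uncorrelated errors the cross-covariances are all true-score covariance, so they carry over unchanged; only the diagonal terms shrink to ρᵢσᵢ².
True-score variance = [0.62 + 0.71] − 1.12 = 1.33 − 1.12 = 0.21.
Reliability = 0.21 / 0.88 = 0.2386.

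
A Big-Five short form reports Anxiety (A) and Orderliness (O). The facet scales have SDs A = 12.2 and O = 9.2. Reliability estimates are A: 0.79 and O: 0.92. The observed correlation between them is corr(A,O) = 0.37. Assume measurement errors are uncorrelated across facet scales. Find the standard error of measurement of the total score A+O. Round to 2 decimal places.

Var(total) = 233.48 + 83.0576 = 316.538.
True-score variance = 195.452 + 83.0576 = 278.51, so reliability = 0.8799.
Error variance = 316.538 − 278.51 = 38.0276; SEM = √38.0276 = 6.17.

6.17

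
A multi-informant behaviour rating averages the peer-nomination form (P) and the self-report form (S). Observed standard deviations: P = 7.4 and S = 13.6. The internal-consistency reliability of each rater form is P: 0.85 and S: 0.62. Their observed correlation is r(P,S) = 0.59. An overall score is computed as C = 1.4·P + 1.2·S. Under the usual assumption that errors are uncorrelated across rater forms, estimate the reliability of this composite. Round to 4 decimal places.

Var(C) = 1.4²·7.4² + 1.2²·13.6² + 2·[1.68·7.4·13.6·0.59] = 373.672 + 199.509 = 573.181.
Because errors are independent across components, Cov(Tᵢ,Tⱼ) = Cov(Xᵢ,Xⱼ); the off-diagonal part of the true-score variance is the same as above.
True-score variance = [1.4²·7.4²·0.85 + 1.2²·13.6²·0.62] + 199.509 = 256.362 + 199.509 = 455.871.
Reliability = 455.871 / 573.181 = 0.7953.

0.7953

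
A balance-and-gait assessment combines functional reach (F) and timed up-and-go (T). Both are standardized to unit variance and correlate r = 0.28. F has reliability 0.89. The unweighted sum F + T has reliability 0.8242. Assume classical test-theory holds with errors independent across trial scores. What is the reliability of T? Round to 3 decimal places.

0.660

Var(F+T) = 2 + 2·0.28 = 2.560.
True-score variance = ρ_F + ρ_T + 2·0.28, so 0.8242 = (0.89 + ρ_T + 0.56) / 2.560.
ρ_T = 0.8242·2.560 − 0.89 − 0.56 = 0.660.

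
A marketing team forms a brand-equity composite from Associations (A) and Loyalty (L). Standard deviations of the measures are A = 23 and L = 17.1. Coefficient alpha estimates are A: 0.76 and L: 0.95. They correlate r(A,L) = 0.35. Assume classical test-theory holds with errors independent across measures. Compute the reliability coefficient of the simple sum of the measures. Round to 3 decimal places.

Var(A+L) = 23² + 17.1² + 2·[23·17.1·0.35] = 821.41 + 275.31 = 1096.72.
With uncorrelated errors the cross-covariances are all true-score covariance, so they carry over unchanged; only the diagonal terms shrink to ρᵢσᵢ².
True-score variance = [23²·0.76 + 17.1²·0.95] + 275.31 = 679.83 + 275.31 = 955.139.
Reliability = 955.139 / 1096.72 = 0.871.

0.871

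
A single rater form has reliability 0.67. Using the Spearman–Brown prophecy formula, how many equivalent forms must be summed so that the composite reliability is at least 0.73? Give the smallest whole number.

k ≥ ρ*(1−ρ₁)/(ρ₁(1−ρ*)) = 0.73·0.33 / (0.67·0.27) = 1.332.
Smallest integer k = 2.

2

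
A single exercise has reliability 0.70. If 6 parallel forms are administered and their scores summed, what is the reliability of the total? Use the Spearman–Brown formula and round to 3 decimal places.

0.933

ρ_k = kρ / (1 + (k−1)ρ) = 6·0.70 / (1 + 5·0.70) = 4.200 / 4.500 = 0.933.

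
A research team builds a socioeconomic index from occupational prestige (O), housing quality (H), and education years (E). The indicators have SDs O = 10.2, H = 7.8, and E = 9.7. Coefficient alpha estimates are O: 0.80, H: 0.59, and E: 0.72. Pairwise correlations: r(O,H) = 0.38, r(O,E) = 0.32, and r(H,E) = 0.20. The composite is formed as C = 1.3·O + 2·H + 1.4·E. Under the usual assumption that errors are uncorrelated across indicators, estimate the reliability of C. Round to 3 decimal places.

Var(C) = 1.3²·10.2² + 2²·7.8² + 1.4²·9.7² + 2·[2.6·10.2·7.8·0.38 + 1.82·10.2·9.7·0.32 + 2.8·7.8·9.7·0.20] = 603.604 + 357.195 = 960.799.
With uncorrelated errors the cross-covariances are all true-score covariance, so they carry over unchanged; only the diagonal terms shrink to ρᵢσᵢ².
True-score variance = [1.3²·10.2²·0.80 + 2²·7.8²·0.59 + 1.4²·9.7²·0.72] + 357.195 = 417.024 + 357.195 = 774.219.
Reliability = 774.219 / 960.799 = 0.806.

0.806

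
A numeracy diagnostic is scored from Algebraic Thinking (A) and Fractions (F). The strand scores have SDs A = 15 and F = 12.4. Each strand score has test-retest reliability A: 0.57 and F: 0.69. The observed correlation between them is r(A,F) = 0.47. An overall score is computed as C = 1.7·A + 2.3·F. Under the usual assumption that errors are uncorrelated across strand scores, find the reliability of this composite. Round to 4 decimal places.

0.7524

Var(C) = 1.7²·15² + 2.3²·12.4² + 2·[3.91·15·12.4·0.47] = 1463.64 + 683.624 = 2147.26.
With uncorrelated errors the cross-covariances are all true-score covariance, so they carry over unchanged; only the diagonal terms shrink to ρᵢσᵢ².
True-score variance = [1.7²·15²·0.57 + 2.3²·12.4²·0.69] + 683.624 = 931.882 + 683.624 = 1615.51.
Reliability = 1615.51 / 2147.26 = 0.7524.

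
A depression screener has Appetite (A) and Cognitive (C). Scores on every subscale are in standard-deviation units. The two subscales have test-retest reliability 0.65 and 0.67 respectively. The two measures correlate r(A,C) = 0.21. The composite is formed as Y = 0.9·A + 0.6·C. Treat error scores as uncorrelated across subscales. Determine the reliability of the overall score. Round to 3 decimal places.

0.712

Var(Y) = 0.9² + 0.6² + 2·[0.54·0.21] = 1.17 + 0.2268 = 1.3968.
Under uncorrelated errors the observed covariances equal the true-score covariances, so only the own-variance terms attenuate.
True-score variance = [0.9²·0.65 + 0.6²·0.67] + 0.2268 = 0.7677 + 0.2268 = 0.9945.
Reliability = 0.9945 / 1.3968 = 0.712.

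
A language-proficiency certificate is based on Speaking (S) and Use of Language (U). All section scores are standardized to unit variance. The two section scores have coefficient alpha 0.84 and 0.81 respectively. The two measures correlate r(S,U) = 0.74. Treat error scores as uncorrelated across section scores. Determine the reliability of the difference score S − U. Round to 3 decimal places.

0.327

Var(S−U) = 1 + 1 − 2·0.74 = 2 − 1.48 = 0.52.
With uncorrelated errors the cross-covariances are all true-score covariance, so they carry over unchanged; only the diagonal terms shrink to ρᵢσᵢ².
True-score variance = [0.84 + 0.81] − 1.48 = 1.65 − 1.48 = 0.17.
Reliability = 0.17 / 0.52 = 0.327.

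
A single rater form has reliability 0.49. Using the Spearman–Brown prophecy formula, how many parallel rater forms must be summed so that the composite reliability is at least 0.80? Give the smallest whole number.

k ≥ ρ*(1−ρ₁)/(ρ₁(1−ρ*)) = 0.80·0.51 / (0.49·0.20) = 4.163.
Smallest integer k = 5.

5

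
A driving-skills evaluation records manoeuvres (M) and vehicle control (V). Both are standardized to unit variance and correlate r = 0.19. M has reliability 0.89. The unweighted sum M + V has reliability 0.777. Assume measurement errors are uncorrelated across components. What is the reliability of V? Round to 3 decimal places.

0.579

Var(M+V) = 2 + 2·0.19 = 2.380.
True-score variance = ρ_M + ρ_V + 2·0.19, so 0.777 = (0.89 + ρ_V + 0.38) / 2.380.
ρ_V = 0.777·2.380 − 0.89 − 0.38 = 0.579.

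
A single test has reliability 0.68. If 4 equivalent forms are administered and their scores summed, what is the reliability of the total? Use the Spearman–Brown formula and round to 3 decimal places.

0.895

ρ_k = kρ / (1 + (k−1)ρ) = 4·0.68 / (1 + 3·0.68) = 2.720 / 3.040 = 0.895.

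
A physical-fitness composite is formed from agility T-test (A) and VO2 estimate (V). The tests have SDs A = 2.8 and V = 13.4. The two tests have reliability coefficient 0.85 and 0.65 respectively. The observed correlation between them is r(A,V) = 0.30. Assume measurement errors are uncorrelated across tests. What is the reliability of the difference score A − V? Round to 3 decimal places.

0.612

Var(A−V) = 2.8² + 13.4² − 2·2.8·13.4·0.30 = 187.4 − 22.512 = 164.888.
With uncorrelated errors the cross-covariances are all true-score covariance, so they carry over unchanged; only the diagonal terms shrink to ρᵢσᵢ².
True-score variance = [2.8²·0.85 + 13.4²·0.65] − 22.512 = 123.378 − 22.512 = 100.866.
Reliability = 100.866 / 164.888 = 0.612.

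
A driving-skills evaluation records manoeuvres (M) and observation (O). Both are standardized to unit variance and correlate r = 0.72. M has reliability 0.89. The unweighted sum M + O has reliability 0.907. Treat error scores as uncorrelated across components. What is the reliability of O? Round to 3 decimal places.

Var(M+O) = 2 + 2·0.72 = 3.440.
True-score variance = ρ_M + ρ_O + 2·0.72, so 0.907 = (0.89 + ρ_O + 1.44) / 3.440.
ρ_O = 0.907·3.440 − 0.89 − 1.44 = 0.790.

0.790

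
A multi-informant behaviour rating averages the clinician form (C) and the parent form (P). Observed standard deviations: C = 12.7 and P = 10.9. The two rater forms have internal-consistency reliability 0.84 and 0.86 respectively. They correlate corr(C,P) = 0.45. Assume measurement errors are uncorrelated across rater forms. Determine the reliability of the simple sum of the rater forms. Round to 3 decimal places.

Var(C+P) = 12.7² + 10.9² + 2·[12.7·10.9·0.45] = 280.1 + 124.587 = 404.687.
With uncorrelated errors the cross-covariances are all true-score covariance, so they carry over unchanged; only the diagonal terms shrink to ρᵢσᵢ².
True-score variance = [12.7²·0.84 + 10.9²·0.86] + 124.587 = 237.66 + 124.587 = 362.247.
Reliability = 362.247 / 404.687 = 0.895.

0.895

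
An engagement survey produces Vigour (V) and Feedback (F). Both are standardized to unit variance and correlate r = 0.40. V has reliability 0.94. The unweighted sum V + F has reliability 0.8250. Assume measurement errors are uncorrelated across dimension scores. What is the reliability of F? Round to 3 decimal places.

Var(V+F) = 2 + 2·0.40 = 2.800.
True-score variance = ρ_V + ρ_F + 2·0.40, so 0.8250 = (0.94 + ρ_F + 0.80) / 2.800.
ρ_F = 0.8250·2.800 − 0.94 − 0.80 = 0.570.

0.570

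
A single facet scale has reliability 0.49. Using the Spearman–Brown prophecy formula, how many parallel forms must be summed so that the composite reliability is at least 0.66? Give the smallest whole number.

k ≥ ρ*(1−ρ₁)/(ρ₁(1−ρ*)) = 0.66·0.51 / (0.49·0.34) = 2.020.
Smallest integer k = 3.

3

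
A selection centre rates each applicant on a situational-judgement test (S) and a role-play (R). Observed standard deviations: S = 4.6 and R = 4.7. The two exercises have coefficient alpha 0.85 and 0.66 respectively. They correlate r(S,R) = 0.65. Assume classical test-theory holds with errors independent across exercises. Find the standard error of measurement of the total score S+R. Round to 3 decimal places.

3.269

Var(total) = 43.25 + 28.106 = 71.356.
True-score variance = 32.5654 + 28.106 = 60.6714, so reliability = 0.8503.
Error variance = 71.356 − 60.6714 = 10.6846; SEM = √10.6846 = 3.269.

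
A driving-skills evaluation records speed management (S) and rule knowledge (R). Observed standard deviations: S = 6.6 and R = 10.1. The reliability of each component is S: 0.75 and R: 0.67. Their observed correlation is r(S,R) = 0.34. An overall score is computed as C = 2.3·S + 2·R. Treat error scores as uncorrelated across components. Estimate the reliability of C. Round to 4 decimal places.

0.7730

Var(C) = 2.3²·6.6² + 2²·10.1² + 2·[4.6·6.6·10.1·0.34] = 638.472 + 208.512 = 846.985.
Under uncorrelated errors the observed covariances equal the true-score covariances, so only the own-variance terms attenuate.
True-score variance = [2.3²·6.6²·0.75 + 2²·10.1²·0.67] + 208.512 = 446.211 + 208.512 = 654.724.
Reliability = 654.724 / 846.985 = 0.7730.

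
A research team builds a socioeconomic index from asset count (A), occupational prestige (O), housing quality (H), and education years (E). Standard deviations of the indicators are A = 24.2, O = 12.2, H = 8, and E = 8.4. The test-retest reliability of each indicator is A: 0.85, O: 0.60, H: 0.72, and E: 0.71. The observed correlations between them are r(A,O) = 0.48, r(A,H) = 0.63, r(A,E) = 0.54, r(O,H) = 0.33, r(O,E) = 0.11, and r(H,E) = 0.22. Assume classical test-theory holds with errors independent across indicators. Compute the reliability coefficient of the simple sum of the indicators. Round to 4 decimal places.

0.8928

Var(A+O+H+E) = 24.2² + 12.2² + 8² + 8.4² + 2·[24.2·12.2·0.48 + 24.2·8·0.63 + 24.2·8.4·0.54 + 12.2·8·0.33 + 12.2·8.4·0.11 + 8·8.4·0.22] = 869.04 + 863.438 = 1732.48.
With uncorrelated errors the cross-covariances are all true-score covariance, so they carry over unchanged; only the diagonal terms shrink to ρᵢσᵢ².
True-score variance = [24.2²·0.85 + 12.2²·0.60 + 8²·0.72 + 8.4²·0.71] + 863.438 = 683.276 + 863.438 = 1546.71.
Reliability = 1546.71 / 1732.48 = 0.8928.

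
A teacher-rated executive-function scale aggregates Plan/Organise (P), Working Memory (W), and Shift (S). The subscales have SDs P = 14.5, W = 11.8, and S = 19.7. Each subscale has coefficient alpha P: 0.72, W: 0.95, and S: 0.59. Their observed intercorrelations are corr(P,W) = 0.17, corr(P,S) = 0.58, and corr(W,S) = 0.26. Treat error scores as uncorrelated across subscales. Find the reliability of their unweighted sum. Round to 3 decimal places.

0.820

Var(P+W+S) = 14.5² + 11.8² + 19.7² + 2·[14.5·11.8·0.17 + 14.5·19.7·0.58 + 11.8·19.7·0.26] = 737.58 + 510.407 = 1247.99.
With uncorrelated errors the cross-covariances are all true-score covariance, so they carry over unchanged; only the diagonal terms shrink to ρᵢσᵢ².
True-score variance = [14.5²·0.72 + 11.8²·0.95 + 19.7²·0.59] + 510.407 = 512.631 + 510.407 = 1023.04.
Reliability = 1023.04 / 1247.99 = 0.820.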